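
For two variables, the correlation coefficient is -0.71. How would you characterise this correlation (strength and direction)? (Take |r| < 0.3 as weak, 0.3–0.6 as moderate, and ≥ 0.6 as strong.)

strong negative

r = -0.71 < 0 so the relationship is negative.
|r| = 0.71, which falls in the strong range.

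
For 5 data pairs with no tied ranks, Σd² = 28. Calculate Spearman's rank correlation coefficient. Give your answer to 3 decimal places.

ρ = 1 − 6Σd² / [n(n²−1)] = 1 − 6×28 / (5×24)
  = 1 − 168/120 = 1 − 1.4000 ≈ -0.400

-0.400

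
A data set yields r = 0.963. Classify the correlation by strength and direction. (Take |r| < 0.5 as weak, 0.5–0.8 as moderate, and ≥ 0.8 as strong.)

strong positive

r = 0.963 > 0 so the relationship is positive.
|r| = 0.963, which falls in the strong range.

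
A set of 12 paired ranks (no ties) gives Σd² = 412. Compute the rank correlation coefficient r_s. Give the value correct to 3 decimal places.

-0.441

ρ = 1 − 6Σd² / [n(n²−1)] = 1 − 6×412 / (12×143)
  = 1 − 2472/1716 = 1 − 1.4406 ≈ -0.441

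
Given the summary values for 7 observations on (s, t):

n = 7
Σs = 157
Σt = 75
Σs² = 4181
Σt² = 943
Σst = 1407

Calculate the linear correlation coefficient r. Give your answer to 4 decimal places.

r = (nΣst − ΣsΣt) / √[(nΣs² − (Σs)²)(nΣt² − (Σt)²)]
Numerator: 7×1407 − 157×75 = -1926
Denominator: √[(29267 − 24649)(6601 − 5625)] = √[4618 × 976] = 2123.0092
r = -1926 / 2123.0092 ≈ -0.9072

-0.9072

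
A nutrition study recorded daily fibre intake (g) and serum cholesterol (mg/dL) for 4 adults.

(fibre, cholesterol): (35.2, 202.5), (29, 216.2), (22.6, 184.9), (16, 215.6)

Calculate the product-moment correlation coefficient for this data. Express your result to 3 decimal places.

-0.075

n = 4, Σx = 102.8, Σy = 819.2, Σx² = 2846.8, Σy² = 168420.06, Σxy = 21026.14
nΣxy − ΣxΣy = 84104.56 − 84213.76 = -109.2
nΣx² − (Σx)² = 11387.2 − 10567.84 = 819.36; nΣy² − (Σy)² = 673680.24 − 671088.64 = 2591.6
r = -109.2 / √(819.36 × 2591.6) = -109.2 / 1457.2074 ≈ -0.075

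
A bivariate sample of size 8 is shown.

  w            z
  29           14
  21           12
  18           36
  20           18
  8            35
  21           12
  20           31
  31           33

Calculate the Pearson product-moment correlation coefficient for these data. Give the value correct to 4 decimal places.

n = 8, Σw = 168, Σz = 191, Σw² = 3872, Σz² = 5379, Σwz = 3841
nΣwz − ΣwΣz = 30728 − 32088 = -1360
nΣw² − (Σw)² = 30976 − 28224 = 2752; nΣz² − (Σz)² = 43032 − 36481 = 6551
r = -1360 / √(2752 × 6551) = -1360 / 4245.9807 ≈ -0.3203

-0.3203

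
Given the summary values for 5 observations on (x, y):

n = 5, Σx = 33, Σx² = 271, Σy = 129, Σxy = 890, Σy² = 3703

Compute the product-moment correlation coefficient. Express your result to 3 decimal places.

0.273

r = (nΣxy − ΣxΣy) / √[(nΣx² − (Σx)²)(nΣy² − (Σy)²)]
Numerator: 5×890 − 33×129 = 193
Denominator: √[(1355 − 1089)(18515 − 16641)] = √[266 × 1874] = 706.0340
r = 193 / 706.0340 ≈ 0.273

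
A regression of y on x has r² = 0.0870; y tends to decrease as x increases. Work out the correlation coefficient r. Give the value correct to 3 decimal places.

-0.295

|r| = √0.0870 = 0.295
The association is negative, so r = −0.295.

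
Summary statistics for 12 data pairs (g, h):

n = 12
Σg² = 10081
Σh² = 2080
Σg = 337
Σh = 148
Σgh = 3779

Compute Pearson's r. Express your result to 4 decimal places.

-0.9520

r = (nΣgh − ΣgΣh) / √[(nΣg² − (Σg)²)(nΣh² − (Σh)²)]
Numerator: 12×3779 − 337×148 = -4528
Denominator: √[(120972 − 113569)(24960 − 21904)] = √[7403 × 3056] = 4756.4239
r = -4528 / 4756.4239 ≈ -0.9520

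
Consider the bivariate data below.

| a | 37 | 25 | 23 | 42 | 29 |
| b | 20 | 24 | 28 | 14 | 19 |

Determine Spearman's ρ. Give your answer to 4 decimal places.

Rank a: 4, 2, 1, 5, 3
Rank b: 3, 4, 5, 1, 2
d = rank(a) − rank(b): 1, -2, -4, 4, 1; Σd² = 38
ρ = 1 − 6Σd² / [n(n²−1)] = 1 − 6×38 / (5×24) = 1 − 228/120 ≈ -0.9000

-0.9000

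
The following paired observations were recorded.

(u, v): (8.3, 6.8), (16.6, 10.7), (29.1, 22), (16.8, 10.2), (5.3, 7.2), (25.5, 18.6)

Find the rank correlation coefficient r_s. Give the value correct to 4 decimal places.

Rank u: 2, 3, 6, 4, 1, 5
Rank v: 1, 4, 6, 3, 2, 5
d = rank(u) − rank(v): 1, -1, 0, 1, -1, 0; Σd² = 4
ρ = 1 − 6Σd² / [n(n²−1)] = 1 − 6×4 / (6×35) = 1 − 24/210 ≈ 0.8857

0.8857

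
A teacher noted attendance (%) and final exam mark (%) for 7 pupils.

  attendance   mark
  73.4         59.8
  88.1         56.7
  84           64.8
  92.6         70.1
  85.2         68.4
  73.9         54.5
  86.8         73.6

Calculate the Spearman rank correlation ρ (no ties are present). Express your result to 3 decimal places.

Rank attendance: 1, 6, 3, 7, 4, 2, 5
Rank mark: 3, 2, 4, 6, 5, 1, 7
d = rank(attendance) − rank(mark): -2, 4, -1, 1, -1, 1, -2; Σd² = 28
ρ = 1 − 6Σd² / [n(n²−1)] = 1 − 6×28 / (7×48) = 1 − 168/336 ≈ 0.500

0.500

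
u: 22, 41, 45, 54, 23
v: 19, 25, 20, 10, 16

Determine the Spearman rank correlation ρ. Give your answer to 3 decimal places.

Rank u: 1, 3, 4, 5, 2
Rank v: 3, 5, 4, 1, 2
d = rank(u) − rank(v): -2, -2, 0, 4, 0; Σd² = 24
ρ = 1 − 6Σd² / [n(n²−1)] = 1 − 6×24 / (5×24) = 1 − 144/120 ≈ -0.200

-0.200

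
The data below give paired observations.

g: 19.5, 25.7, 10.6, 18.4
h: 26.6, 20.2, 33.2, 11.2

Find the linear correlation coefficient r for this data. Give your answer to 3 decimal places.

-0.550

n = 4, Σg = 74.2, Σh = 91.2, Σg² = 1491.66, Σh² = 2343.28, Σgh = 1595.84
nΣgh − ΣgΣh = 6383.36 − 6767.04 = -383.68
nΣg² − (Σg)² = 5966.64 − 5505.64 = 461; nΣh² − (Σh)² = 9373.12 − 8317.44 = 1055.68
r = -383.68 / √(461 × 1055.68) = -383.68 / 697.6163 ≈ -0.550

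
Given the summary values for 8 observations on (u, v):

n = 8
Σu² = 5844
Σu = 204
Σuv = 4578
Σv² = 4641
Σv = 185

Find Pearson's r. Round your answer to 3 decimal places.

r = (nΣuv − ΣuΣv) / √[(nΣu² − (Σu)²)(nΣv² − (Σv)²)]
Numerator: 8×4578 − 204×185 = -1116
Denominator: √[(46752 − 41616)(37128 − 34225)] = √[5136 × 2903] = 3861.3221
r = -1116 / 3861.3221 ≈ -0.289

-0.289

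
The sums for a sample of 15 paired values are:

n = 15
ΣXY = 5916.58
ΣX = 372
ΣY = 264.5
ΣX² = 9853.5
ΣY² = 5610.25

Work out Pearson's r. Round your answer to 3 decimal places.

r = (nΣXY − ΣXΣY) / √[(nΣX² − (ΣX)²)(nΣY² − (ΣY)²)]
Numerator: 15×5916.58 − 372×264.5 = -9645.3
Denominator: √[(147802.5 − 138384)(84153.75 − 69960.25)] = √[9418.5 × 14193.5] = 11562.0707
r = -9645.3 / 11562.0707 ≈ -0.834

-0.834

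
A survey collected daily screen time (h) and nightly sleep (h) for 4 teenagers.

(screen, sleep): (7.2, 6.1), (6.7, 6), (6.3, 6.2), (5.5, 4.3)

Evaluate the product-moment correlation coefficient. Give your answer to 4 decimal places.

0.8346

n = 4, Σx = 25.7, Σy = 22.6, Σx² = 166.67, Σy² = 130.14, Σxy = 146.83
nΣxy − ΣxΣy = 587.32 − 580.82 = 6.5
nΣx² − (Σx)² = 666.68 − 660.49 = 6.19; nΣy² − (Σy)² = 520.56 − 510.76 = 9.8
r = 6.5 / √(6.19 × 9.8) = 6.5 / 7.7886 ≈ 0.8346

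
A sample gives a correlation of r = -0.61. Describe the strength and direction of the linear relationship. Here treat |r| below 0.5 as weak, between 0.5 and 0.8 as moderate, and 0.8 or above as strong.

moderate negative

r = -0.61 < 0 so the relationship is negative.
|r| = 0.61, which falls in the moderate range.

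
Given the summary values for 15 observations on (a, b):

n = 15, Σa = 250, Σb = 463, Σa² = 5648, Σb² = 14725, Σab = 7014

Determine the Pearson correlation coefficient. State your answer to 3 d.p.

r = (nΣab − ΣaΣb) / √[(nΣa² − (Σa)²)(nΣb² − (Σb)²)]
Numerator: 15×7014 − 250×463 = -10540
Denominator: √[(84720 − 62500)(220875 − 214369)] = √[22220 × 6506] = 12023.4488
r = -10540 / 12023.4488 ≈ -0.877

-0.877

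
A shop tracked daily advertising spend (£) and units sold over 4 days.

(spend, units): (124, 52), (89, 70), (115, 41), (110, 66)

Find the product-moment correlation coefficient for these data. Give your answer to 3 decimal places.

n = 4, Σx = 438, Σy = 229, Σx² = 48622, Σy² = 13641, Σxy = 24653
nΣxy − ΣxΣy = 98612 − 100302 = -1690
nΣx² − (Σx)² = 194488 − 191844 = 2644; nΣy² − (Σy)² = 54564 − 52441 = 2123
r = -1690 / √(2644 × 2123) = -1690 / 2369.2218 ≈ -0.713

-0.713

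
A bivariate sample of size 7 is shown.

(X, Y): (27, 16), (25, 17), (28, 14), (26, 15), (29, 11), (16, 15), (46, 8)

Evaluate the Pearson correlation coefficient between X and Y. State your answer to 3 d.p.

-0.801

n = 7, ΣX = 197, ΣY = 96, ΣX² = 6027, ΣY² = 1376, ΣXY = 2566
nΣXY − ΣXΣY = 17962 − 18912 = -950
nΣX² − (ΣX)² = 42189 − 38809 = 3380; nΣY² − (ΣY)² = 9632 − 9216 = 416
r = -950 / √(3380 × 416) = -950 / 1185.7824 ≈ -0.801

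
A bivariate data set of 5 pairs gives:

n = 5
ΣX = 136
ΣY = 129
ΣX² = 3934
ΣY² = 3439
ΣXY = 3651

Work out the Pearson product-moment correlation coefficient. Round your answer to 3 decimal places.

0.882

r = (nΣXY − ΣXΣY) / √[(nΣX² − (ΣX)²)(nΣY² − (ΣY)²)]
Numerator: 5×3651 − 136×129 = 711
Denominator: √[(19670 − 18496)(17195 − 16641)] = √[1174 × 554] = 806.4713
r = 711 / 806.4713 ≈ 0.882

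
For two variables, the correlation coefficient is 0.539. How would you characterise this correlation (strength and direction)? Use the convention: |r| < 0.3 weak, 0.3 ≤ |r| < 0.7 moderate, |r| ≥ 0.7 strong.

moderate positive

r = 0.539 > 0 so the relationship is positive.
|r| = 0.539, which falls in the moderate range.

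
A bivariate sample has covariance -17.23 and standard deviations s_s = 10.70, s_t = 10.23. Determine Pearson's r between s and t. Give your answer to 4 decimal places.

r = Cov(s,t) / (s_s · s_t) = -17.23 / (10.70 × 10.23)
  = -17.23 / 109.4610 ≈ -0.1574

-0.1574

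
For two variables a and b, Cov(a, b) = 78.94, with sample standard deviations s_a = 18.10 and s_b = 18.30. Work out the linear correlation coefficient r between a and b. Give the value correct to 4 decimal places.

r = Cov(a,b) / (s_a · s_b) = 78.94 / (18.10 × 18.30)
  = 78.94 / 331.2300 ≈ 0.2383

0.2383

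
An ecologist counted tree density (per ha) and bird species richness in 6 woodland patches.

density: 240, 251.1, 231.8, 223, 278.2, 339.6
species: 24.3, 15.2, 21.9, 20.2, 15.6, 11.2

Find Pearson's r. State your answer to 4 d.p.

-0.8320

n = 6, Σx = 1563.7, Σy = 108.4, Σx² = 416834.85, Σy² = 2077.98, Σxy = 27373.18
nΣxy − ΣxΣy = 164239.08 − 169505.08 = -5266
nΣx² − (Σx)² = 2501009.1 − 2445157.69 = 55851.41; nΣy² − (Σy)² = 12467.88 − 11750.56 = 717.32
r = -5266 / √(55851.41 × 717.32) = -5266 / 6329.5603 ≈ -0.8320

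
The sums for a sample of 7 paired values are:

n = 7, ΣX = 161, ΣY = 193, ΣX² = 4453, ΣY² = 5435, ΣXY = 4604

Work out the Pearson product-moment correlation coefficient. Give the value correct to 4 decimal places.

r = (nΣXY − ΣXΣY) / √[(nΣX² − (ΣX)²)(nΣY² − (ΣY)²)]
Numerator: 7×4604 − 161×193 = 1155
Denominator: √[(31171 − 25921)(38045 − 37249)] = √[5250 × 796] = 2044.2603
r = 1155 / 2044.2603 ≈ 0.5650

0.5650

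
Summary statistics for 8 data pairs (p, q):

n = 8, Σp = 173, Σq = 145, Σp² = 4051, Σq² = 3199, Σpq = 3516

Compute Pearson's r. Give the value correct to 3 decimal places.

r = (nΣpq − ΣpΣq) / √[(nΣp² − (Σp)²)(nΣq² − (Σq)²)]
Numerator: 8×3516 − 173×145 = 3043
Denominator: √[(32408 − 29929)(25592 − 21025)] = √[2479 × 4567] = 3364.7575
r = 3043 / 3364.7575 ≈ 0.904

0.904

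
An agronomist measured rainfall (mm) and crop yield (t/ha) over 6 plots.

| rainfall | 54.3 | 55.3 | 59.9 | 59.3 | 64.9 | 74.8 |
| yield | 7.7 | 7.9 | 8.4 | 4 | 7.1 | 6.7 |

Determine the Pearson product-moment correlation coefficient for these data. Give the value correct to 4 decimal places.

-0.1670

n = 6, Σx = 368.5, Σy = 41.8, Σx² = 22918.13, Σy² = 303.56, Σxy = 2557.29
nΣxy − ΣxΣy = 15343.74 − 15403.3 = -59.56
nΣx² − (Σx)² = 137508.78 − 135792.25 = 1716.53; nΣy² − (Σy)² = 1821.36 − 1747.24 = 74.12
r = -59.56 / √(1716.53 × 74.12) = -59.56 / 356.6920 ≈ -0.1670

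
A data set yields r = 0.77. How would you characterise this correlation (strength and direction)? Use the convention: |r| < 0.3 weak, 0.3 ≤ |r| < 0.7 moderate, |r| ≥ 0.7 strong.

r = 0.77 > 0 so the relationship is positive.
|r| = 0.77, which falls in the strong range.

strong positive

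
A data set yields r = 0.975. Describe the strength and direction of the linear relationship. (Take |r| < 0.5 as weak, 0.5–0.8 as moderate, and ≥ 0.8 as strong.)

r = 0.975 > 0 so the relationship is positive.
|r| = 0.975, which falls in the strong range.

strong positive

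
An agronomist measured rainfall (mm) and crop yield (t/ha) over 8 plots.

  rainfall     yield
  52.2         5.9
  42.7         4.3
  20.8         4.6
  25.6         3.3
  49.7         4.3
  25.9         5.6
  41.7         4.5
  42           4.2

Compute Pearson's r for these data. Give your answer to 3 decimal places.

0.228

n = 8, Σx = 300.6, Σy = 36.7, Σx² = 12279.92, Σy² = 173.09, Σxy = 1394.55
nΣxy − ΣxΣy = 11156.4 − 11032.02 = 124.38
nΣx² − (Σx)² = 98239.36 − 90360.36 = 7879; nΣy² − (Σy)² = 1384.72 − 1346.89 = 37.83
r = 124.38 / √(7879 × 37.83) = 124.38 / 545.9511 ≈ 0.228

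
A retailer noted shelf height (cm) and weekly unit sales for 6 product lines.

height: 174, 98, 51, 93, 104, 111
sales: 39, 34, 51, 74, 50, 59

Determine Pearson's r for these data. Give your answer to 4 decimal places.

n = 6, Σx = 631, Σy = 307, Σx² = 74267, Σy² = 16735, Σxy = 31350
nΣxy − ΣxΣy = 188100 − 193717 = -5617
nΣx² − (Σx)² = 445602 − 398161 = 47441; nΣy² − (Σy)² = 100410 − 94249 = 6161
r = -5617 / √(47441 × 6161) = -5617 / 17096.3154 ≈ -0.3286

-0.3286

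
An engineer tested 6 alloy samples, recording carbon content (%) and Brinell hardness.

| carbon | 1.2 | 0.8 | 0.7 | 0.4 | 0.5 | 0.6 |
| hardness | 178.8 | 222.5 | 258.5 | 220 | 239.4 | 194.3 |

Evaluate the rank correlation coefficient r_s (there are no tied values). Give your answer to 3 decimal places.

-0.257

Rank carbon: 6, 5, 4, 1, 2, 3
Rank hardness: 1, 4, 6, 3, 5, 2
d = rank(carbon) − rank(hardness): 5, 1, -2, -2, -3, 1; Σd² = 44
ρ = 1 − 6Σd² / [n(n²−1)] = 1 − 6×44 / (6×35) = 1 − 264/210 ≈ -0.257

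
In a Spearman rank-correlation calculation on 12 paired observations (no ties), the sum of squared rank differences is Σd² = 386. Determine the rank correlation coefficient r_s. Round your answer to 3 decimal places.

-0.350

ρ = 1 − 6Σd² / [n(n²−1)] = 1 − 6×386 / (12×143)
  = 1 − 2316/1716 = 1 − 1.3497 ≈ -0.350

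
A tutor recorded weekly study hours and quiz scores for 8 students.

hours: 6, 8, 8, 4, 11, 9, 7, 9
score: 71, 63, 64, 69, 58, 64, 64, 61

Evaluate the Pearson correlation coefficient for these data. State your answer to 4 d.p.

-0.8883

n = 8, Σx = 62, Σy = 514, Σx² = 512, Σy² = 33144, Σxy = 3929
nΣxy − ΣxΣy = 31432 − 31868 = -436
nΣx² − (Σx)² = 4096 − 3844 = 252; nΣy² − (Σy)² = 265152 − 264196 = 956
r = -436 / √(252 × 956) = -436 / 490.8279 ≈ -0.8883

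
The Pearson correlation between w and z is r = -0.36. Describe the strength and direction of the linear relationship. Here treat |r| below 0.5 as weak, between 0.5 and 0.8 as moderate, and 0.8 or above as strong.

r = -0.36 < 0 so the relationship is negative.
|r| = 0.36, which falls in the weak range.

weak negative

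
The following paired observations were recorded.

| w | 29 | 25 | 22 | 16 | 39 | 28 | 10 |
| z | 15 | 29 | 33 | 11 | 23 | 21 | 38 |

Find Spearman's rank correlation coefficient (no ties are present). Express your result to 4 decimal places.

-0.3571

Rank w: 6, 4, 3, 2, 7, 5, 1
Rank z: 2, 5, 6, 1, 4, 3, 7
d = rank(w) − rank(z): 4, -1, -3, 1, 3, 2, -6; Σd² = 76
ρ = 1 − 6Σd² / [n(n²−1)] = 1 − 6×76 / (7×48) = 1 − 456/336 ≈ -0.3571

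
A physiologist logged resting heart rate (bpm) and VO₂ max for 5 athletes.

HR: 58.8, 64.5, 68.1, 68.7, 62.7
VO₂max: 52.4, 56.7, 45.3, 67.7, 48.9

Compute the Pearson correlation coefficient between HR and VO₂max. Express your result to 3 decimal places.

n = 5, Σx = 322.8, Σy = 271, Σx² = 20906.28, Σy² = 14987.24, Σxy = 17540.22
nΣxy − ΣxΣy = 87701.1 − 87478.8 = 222.3
nΣx² − (Σx)² = 104531.4 − 104199.84 = 331.56; nΣy² − (Σy)² = 74936.2 − 73441 = 1495.2
r = 222.3 / √(331.56 × 1495.2) = 222.3 / 704.0941 ≈ 0.316

0.316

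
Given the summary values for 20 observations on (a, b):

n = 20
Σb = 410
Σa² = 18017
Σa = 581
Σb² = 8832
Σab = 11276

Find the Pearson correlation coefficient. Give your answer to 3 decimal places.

r = (nΣab − ΣaΣb) / √[(nΣa² − (Σa)²)(nΣb² − (Σb)²)]
Numerator: 20×11276 − 581×410 = -12690
Denominator: √[(360340 − 337561)(176640 − 168100)] = √[22779 × 8540] = 13947.4965
r = -12690 / 13947.4965 ≈ -0.910

-0.910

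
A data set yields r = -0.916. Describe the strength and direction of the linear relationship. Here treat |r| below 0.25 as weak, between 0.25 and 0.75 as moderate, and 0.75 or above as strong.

strong negative

r = -0.916 < 0 so the relationship is negative.
|r| = 0.916, which falls in the strong range.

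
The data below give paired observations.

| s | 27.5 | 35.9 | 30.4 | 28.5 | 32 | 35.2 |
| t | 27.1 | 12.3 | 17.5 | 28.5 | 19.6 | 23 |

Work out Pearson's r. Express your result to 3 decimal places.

n = 6, Σs = 189.5, Σt = 128, Σs² = 6044.51, Σt² = 2917.36, Σst = 3967.87
nΣst − ΣsΣt = 23807.22 − 24256 = -448.78
nΣs² − (Σs)² = 36267.06 − 35910.25 = 356.81; nΣt² − (Σt)² = 17504.16 − 16384 = 1120.16
r = -448.78 / √(356.81 × 1120.16) = -448.78 / 632.2059 ≈ -0.710

-0.710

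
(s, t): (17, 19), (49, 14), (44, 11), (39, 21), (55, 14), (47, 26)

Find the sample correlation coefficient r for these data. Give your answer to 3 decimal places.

n = 6, Σs = 251, Σt = 105, Σs² = 11381, Σt² = 1991, Σst = 4304
nΣst − ΣsΣt = 25824 − 26355 = -531
nΣs² − (Σs)² = 68286 − 63001 = 5285; nΣt² − (Σt)² = 11946 − 11025 = 921
r = -531 / √(5285 × 921) = -531 / 2206.2377 ≈ -0.241

-0.241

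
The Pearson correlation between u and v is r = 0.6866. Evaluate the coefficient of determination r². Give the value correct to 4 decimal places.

r² = (0.6866)² = 0.4714

0.4714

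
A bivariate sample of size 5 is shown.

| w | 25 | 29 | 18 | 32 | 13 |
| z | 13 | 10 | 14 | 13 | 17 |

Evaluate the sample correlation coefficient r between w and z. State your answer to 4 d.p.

-0.8116

n = 5, Σw = 117, Σz = 67, Σw² = 2983, Σz² = 923, Σwz = 1504
nΣwz − ΣwΣz = 7520 − 7839 = -319
nΣw² − (Σw)² = 14915 − 13689 = 1226; nΣz² − (Σz)² = 4615 − 4489 = 126
r = -319 / √(1226 × 126) = -319 / 393.0343 ≈ -0.8116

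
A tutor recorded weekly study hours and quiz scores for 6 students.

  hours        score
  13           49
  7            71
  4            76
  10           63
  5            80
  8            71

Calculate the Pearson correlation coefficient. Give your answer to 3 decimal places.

n = 6, Σx = 47, Σy = 410, Σx² = 423, Σy² = 28628, Σxy = 3036
nΣxy − ΣxΣy = 18216 − 19270 = -1054
nΣx² − (Σx)² = 2538 − 2209 = 329; nΣy² − (Σy)² = 171768 − 168100 = 3668
r = -1054 / √(329 × 3668) = -1054 / 1098.5317 ≈ -0.959

-0.959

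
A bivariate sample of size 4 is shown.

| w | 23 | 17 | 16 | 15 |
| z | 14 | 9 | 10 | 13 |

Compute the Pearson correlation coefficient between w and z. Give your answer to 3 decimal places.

0.526

n = 4, Σw = 71, Σz = 46, Σw² = 1299, Σz² = 546, Σwz = 830
nΣwz − ΣwΣz = 3320 − 3266 = 54
nΣw² − (Σw)² = 5196 − 5041 = 155; nΣz² − (Σz)² = 2184 − 2116 = 68
r = 54 / √(155 × 68) = 54 / 102.6645 ≈ 0.526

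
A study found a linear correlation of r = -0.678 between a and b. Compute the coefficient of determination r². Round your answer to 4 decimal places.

0.4597

r² = (-0.678)² = 0.4597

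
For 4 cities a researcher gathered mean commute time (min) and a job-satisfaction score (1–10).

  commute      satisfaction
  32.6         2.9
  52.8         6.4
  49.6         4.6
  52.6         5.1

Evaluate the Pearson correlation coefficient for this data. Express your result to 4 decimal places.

0.9017

n = 4, Σx = 187.6, Σy = 19, Σx² = 9077.52, Σy² = 96.54, Σxy = 928.88
nΣxy − ΣxΣy = 3715.52 − 3564.4 = 151.12
nΣx² − (Σx)² = 36310.08 − 35193.76 = 1116.32; nΣy² − (Σy)² = 386.16 − 361 = 25.16
r = 151.12 / √(1116.32 × 25.16) = 151.12 / 167.5906 ≈ 0.9017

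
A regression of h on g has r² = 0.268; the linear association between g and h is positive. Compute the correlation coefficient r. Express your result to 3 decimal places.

|r| = √0.268 = 0.518
The association is positive, so r = 0.518.

0.518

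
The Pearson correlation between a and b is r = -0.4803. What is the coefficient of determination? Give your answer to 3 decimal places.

r² = (-0.4803)² = 0.231

0.231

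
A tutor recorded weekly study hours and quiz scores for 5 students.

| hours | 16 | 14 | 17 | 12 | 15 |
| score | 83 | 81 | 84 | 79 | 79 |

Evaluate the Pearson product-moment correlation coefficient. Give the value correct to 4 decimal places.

n = 5, Σx = 74, Σy = 406, Σx² = 1110, Σy² = 32988, Σxy = 6023
nΣxy − ΣxΣy = 30115 − 30044 = 71
nΣx² − (Σx)² = 5550 − 5476 = 74; nΣy² − (Σy)² = 164940 − 164836 = 104
r = 71 / √(74 × 104) = 71 / 87.7268 ≈ 0.8093

0.8093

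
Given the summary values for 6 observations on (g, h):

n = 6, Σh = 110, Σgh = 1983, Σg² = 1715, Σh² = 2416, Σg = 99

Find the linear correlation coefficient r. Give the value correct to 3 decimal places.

0.931

r = (nΣgh − ΣgΣh) / √[(nΣg² − (Σg)²)(nΣh² − (Σh)²)]
Numerator: 6×1983 − 99×110 = 1008
Denominator: √[(10290 − 9801)(14496 − 12100)] = √[489 × 2396] = 1082.4251
r = 1008 / 1082.4251 ≈ 0.931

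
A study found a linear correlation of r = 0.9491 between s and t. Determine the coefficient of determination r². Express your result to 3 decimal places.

0.901

r² = (0.9491)² = 0.901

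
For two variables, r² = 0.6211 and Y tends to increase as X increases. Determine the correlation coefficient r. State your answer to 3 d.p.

|r| = √0.6211 = 0.788
The association is positive, so r = 0.788.

0.788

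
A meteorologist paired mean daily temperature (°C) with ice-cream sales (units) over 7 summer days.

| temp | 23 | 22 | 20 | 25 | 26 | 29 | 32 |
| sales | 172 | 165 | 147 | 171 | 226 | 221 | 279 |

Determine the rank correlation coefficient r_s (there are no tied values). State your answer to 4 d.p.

Rank temp: 3, 2, 1, 4, 5, 6, 7
Rank sales: 4, 2, 1, 3, 6, 5, 7
d = rank(temp) − rank(sales): -1, 0, 0, 1, -1, 1, 0; Σd² = 4
ρ = 1 − 6Σd² / [n(n²−1)] = 1 − 6×4 / (7×48) = 1 − 24/336 ≈ 0.9286

0.9286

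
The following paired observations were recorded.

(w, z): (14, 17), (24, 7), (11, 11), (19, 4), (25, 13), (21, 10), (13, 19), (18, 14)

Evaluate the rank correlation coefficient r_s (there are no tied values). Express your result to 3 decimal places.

Rank w: 3, 7, 1, 5, 8, 6, 2, 4
Rank z: 7, 2, 4, 1, 5, 3, 8, 6
d = rank(w) − rank(z): -4, 5, -3, 4, 3, 3, -6, -2; Σd² = 124
ρ = 1 − 6Σd² / [n(n²−1)] = 1 − 6×124 / (8×63) = 1 − 744/504 ≈ -0.476

-0.476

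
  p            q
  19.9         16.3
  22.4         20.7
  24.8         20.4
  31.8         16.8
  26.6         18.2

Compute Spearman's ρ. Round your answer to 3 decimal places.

0.000

Rank p: 1, 2, 3, 5, 4
Rank q: 1, 5, 4, 2, 3
d = rank(p) − rank(q): 0, -3, -1, 3, 1; Σd² = 20
ρ = 1 − 6Σd² / [n(n²−1)] = 1 − 6×20 / (5×24) = 1 − 120/120 ≈ 0.000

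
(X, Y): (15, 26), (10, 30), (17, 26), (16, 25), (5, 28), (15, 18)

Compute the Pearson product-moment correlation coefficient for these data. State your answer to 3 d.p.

n = 6, ΣX = 78, ΣY = 153, ΣX² = 1120, ΣY² = 3985, ΣXY = 1942
nΣXY − ΣXΣY = 11652 − 11934 = -282
nΣX² − (ΣX)² = 6720 − 6084 = 636; nΣY² − (ΣY)² = 23910 − 23409 = 501
r = -282 / √(636 × 501) = -282 / 564.4785 ≈ -0.500

-0.500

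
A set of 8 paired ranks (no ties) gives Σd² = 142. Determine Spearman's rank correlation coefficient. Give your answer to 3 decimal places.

ρ = 1 − 6Σd² / [n(n²−1)] = 1 − 6×142 / (8×63)
  = 1 − 852/504 = 1 − 1.6905 ≈ -0.690

-0.690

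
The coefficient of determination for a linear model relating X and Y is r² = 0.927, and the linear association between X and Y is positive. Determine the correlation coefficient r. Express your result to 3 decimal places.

|r| = √0.927 = 0.963
The association is positive, so r = 0.963.

0.963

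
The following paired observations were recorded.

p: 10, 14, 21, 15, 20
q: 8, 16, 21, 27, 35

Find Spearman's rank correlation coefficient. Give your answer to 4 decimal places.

Rank p: 1, 2, 5, 3, 4
Rank q: 1, 2, 3, 4, 5
d = rank(p) − rank(q): 0, 0, 2, -1, -1; Σd² = 6
ρ = 1 − 6Σd² / [n(n²−1)] = 1 − 6×6 / (5×24) = 1 − 36/120 ≈ 0.7000

0.7000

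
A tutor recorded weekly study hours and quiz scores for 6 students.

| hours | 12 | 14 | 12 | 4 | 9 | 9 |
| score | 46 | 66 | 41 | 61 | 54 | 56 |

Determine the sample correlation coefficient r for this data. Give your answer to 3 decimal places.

-0.233

n = 6, Σx = 60, Σy = 324, Σx² = 662, Σy² = 17926, Σxy = 3202
nΣxy − ΣxΣy = 19212 − 19440 = -228
nΣx² − (Σx)² = 3972 − 3600 = 372; nΣy² − (Σy)² = 107556 − 104976 = 2580
r = -228 / √(372 × 2580) = -228 / 979.6734 ≈ -0.233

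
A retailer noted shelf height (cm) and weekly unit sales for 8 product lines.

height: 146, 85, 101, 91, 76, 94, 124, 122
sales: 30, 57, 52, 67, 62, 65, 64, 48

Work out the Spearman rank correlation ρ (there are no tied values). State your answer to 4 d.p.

Rank height: 8, 2, 5, 3, 1, 4, 7, 6
Rank sales: 1, 4, 3, 8, 5, 7, 6, 2
d = rank(height) − rank(sales): 7, -2, 2, -5, -4, -3, 1, 4; Σd² = 124
ρ = 1 − 6Σd² / [n(n²−1)] = 1 − 6×124 / (8×63) = 1 − 744/504 ≈ -0.4762

-0.4762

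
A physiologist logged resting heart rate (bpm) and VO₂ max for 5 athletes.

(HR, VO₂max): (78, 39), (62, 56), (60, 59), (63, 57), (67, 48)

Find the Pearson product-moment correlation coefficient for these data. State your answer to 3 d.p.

-0.979

n = 5, Σx = 330, Σy = 259, Σx² = 21986, Σy² = 13691, Σxy = 16861
nΣxy − ΣxΣy = 84305 − 85470 = -1165
nΣx² − (Σx)² = 109930 − 108900 = 1030; nΣy² − (Σy)² = 68455 − 67081 = 1374
r = -1165 / √(1030 × 1374) = -1165 / 1189.6302 ≈ -0.979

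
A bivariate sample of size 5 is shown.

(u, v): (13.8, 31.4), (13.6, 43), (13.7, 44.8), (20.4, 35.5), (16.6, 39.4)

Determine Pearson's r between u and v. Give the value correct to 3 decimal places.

n = 5, Σu = 78.1, Σv = 194.1, Σu² = 1254.81, Σv² = 7654.61, Σuv = 3010.12
nΣuv − ΣuΣv = 15050.6 − 15159.21 = -108.61
nΣu² − (Σu)² = 6274.05 − 6099.61 = 174.44; nΣv² − (Σv)² = 38273.05 − 37674.81 = 598.24
r = -108.61 / √(174.44 × 598.24) = -108.61 / 323.0433 ≈ -0.336

-0.336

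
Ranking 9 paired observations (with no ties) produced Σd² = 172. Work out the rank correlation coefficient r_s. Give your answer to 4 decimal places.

-0.4333

ρ = 1 − 6Σd² / [n(n²−1)] = 1 − 6×172 / (9×80)
  = 1 − 1032/720 = 1 − 1.43333 ≈ -0.4333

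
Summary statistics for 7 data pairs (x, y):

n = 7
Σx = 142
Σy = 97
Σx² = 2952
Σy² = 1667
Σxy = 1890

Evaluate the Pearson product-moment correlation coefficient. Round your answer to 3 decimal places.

-0.512

r = (nΣxy − ΣxΣy) / √[(nΣx² − (Σx)²)(nΣy² − (Σy)²)]
Numerator: 7×1890 − 142×97 = -544
Denominator: √[(20664 − 20164)(11669 − 9409)] = √[500 × 2260] = 1063.0146
r = -544 / 1063.0146 ≈ -0.512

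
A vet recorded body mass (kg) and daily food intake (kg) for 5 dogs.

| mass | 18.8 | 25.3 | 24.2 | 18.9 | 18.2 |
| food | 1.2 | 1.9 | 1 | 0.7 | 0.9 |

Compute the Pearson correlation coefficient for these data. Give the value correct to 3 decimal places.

n = 5, Σx = 105.4, Σy = 5.7, Σx² = 2267.62, Σy² = 7.35, Σxy = 124.44
nΣxy − ΣxΣy = 622.2 − 600.78 = 21.42
nΣx² − (Σx)² = 11338.1 − 11109.16 = 228.94; nΣy² − (Σy)² = 36.75 − 32.49 = 4.26
r = 21.42 / √(228.94 × 4.26) = 21.42 / 31.2295 ≈ 0.686

0.686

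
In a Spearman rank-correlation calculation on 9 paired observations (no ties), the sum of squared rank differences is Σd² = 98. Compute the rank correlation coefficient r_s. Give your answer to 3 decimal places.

0.183

ρ = 1 − 6Σd² / [n(n²−1)] = 1 − 6×98 / (9×80)
  = 1 − 588/720 = 1 − 0.8167 ≈ 0.183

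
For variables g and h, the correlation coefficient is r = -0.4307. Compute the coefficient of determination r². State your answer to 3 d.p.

0.186

r² = (-0.4307)² = 0.186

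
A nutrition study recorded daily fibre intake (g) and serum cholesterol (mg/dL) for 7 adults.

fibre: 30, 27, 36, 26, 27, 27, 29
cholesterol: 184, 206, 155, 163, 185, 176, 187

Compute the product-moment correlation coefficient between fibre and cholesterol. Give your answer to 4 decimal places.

-0.5039

n = 7, Σx = 202, Σy = 1256, Σx² = 5900, Σy² = 227056, Σxy = 36070
nΣxy − ΣxΣy = 252490 − 253712 = -1222
nΣx² − (Σx)² = 41300 − 40804 = 496; nΣy² − (Σy)² = 1589392 − 1577536 = 11856
r = -1222 / √(496 × 11856) = -1222 / 2424.9899 ≈ -0.5039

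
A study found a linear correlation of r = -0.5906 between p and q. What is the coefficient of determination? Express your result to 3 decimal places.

0.349

r² = (-0.5906)² = 0.349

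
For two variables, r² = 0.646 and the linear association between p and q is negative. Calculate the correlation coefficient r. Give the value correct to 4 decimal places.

-0.8037

|r| = √0.646 = 0.8037
The association is negative, so r = −0.8037.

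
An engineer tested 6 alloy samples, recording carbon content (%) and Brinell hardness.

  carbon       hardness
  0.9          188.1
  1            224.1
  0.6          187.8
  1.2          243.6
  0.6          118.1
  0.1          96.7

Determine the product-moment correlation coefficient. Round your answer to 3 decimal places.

n = 6, Σx = 4.4, Σy = 1058.4, Σx² = 3.98, Σy² = 203510.72, Σxy = 878.92
nΣxy − ΣxΣy = 5273.52 − 4656.96 = 616.56
nΣx² − (Σx)² = 23.88 − 19.36 = 4.52; nΣy² − (Σy)² = 1221064.32 − 1120210.56 = 100853.76
r = 616.56 / √(4.52 × 100853.76) = 616.56 / 675.1733 ≈ 0.913

0.913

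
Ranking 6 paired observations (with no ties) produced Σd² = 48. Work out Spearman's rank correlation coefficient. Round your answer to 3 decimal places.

-0.371

ρ = 1 − 6Σd² / [n(n²−1)] = 1 − 6×48 / (6×35)
  = 1 − 288/210 = 1 − 1.3714 ≈ -0.371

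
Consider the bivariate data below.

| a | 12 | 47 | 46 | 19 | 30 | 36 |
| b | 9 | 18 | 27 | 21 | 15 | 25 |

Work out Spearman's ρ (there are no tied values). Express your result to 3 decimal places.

Rank a: 1, 6, 5, 2, 3, 4
Rank b: 1, 3, 6, 4, 2, 5
d = rank(a) − rank(b): 0, 3, -1, -2, 1, -1; Σd² = 16
ρ = 1 − 6Σd² / [n(n²−1)] = 1 − 6×16 / (6×35) = 1 − 96/210 ≈ 0.543

0.543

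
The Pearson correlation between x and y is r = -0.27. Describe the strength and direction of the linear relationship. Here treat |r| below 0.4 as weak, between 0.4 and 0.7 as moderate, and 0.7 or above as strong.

r = -0.27 < 0 so the relationship is negative.
|r| = 0.27, which falls in the weak range.

weak negative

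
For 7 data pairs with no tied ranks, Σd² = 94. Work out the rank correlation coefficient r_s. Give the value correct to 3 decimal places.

ρ = 1 − 6Σd² / [n(n²−1)] = 1 − 6×94 / (7×48)
  = 1 − 564/336 = 1 − 1.6786 ≈ -0.679

-0.679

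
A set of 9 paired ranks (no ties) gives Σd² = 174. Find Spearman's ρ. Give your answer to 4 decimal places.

ρ = 1 − 6Σd² / [n(n²−1)] = 1 − 6×174 / (9×80)
  = 1 − 1044/720 = 1 − 1.45000 ≈ -0.4500

-0.4500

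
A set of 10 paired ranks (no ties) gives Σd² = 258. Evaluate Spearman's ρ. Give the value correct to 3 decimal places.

-0.564

ρ = 1 − 6Σd² / [n(n²−1)] = 1 − 6×258 / (10×99)
  = 1 − 1548/990 = 1 − 1.5636 ≈ -0.564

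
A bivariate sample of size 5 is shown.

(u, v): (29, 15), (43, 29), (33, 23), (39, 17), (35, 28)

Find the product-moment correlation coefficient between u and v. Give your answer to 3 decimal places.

0.546

n = 5, Σu = 179, Σv = 112, Σu² = 6525, Σv² = 2668, Σuv = 4084
nΣuv − ΣuΣv = 20420 − 20048 = 372
nΣu² − (Σu)² = 32625 − 32041 = 584; nΣv² − (Σv)² = 13340 − 12544 = 796
r = 372 / √(584 × 796) = 372 / 681.8094 ≈ 0.546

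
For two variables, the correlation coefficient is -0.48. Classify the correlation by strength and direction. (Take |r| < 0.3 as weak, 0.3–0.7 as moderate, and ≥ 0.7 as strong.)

moderate negative

r = -0.48 < 0 so the relationship is negative.
|r| = 0.48, which falls in the moderate range.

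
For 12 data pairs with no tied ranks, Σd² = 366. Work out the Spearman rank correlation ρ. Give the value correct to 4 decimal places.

ρ = 1 − 6Σd² / [n(n²−1)] = 1 − 6×366 / (12×143)
  = 1 − 2196/1716 = 1 − 1.27972 ≈ -0.2797

-0.2797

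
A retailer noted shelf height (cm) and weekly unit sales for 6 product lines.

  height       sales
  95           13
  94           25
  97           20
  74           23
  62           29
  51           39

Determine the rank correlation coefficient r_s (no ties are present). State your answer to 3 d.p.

Rank height: 5, 4, 6, 3, 2, 1
Rank sales: 1, 4, 2, 3, 5, 6
d = rank(height) − rank(sales): 4, 0, 4, 0, -3, -5; Σd² = 66
ρ = 1 − 6Σd² / [n(n²−1)] = 1 − 6×66 / (6×35) = 1 − 396/210 ≈ -0.886

-0.886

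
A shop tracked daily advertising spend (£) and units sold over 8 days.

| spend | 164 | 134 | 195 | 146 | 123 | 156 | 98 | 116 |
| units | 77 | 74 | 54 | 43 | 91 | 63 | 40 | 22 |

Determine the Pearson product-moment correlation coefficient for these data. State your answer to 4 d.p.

0.2453

n = 8, Σx = 1132, Σy = 464, Σx² = 166718, Σy² = 30504, Σxy = 66845
nΣxy − ΣxΣy = 534760 − 525248 = 9512
nΣx² − (Σx)² = 1333744 − 1281424 = 52320; nΣy² − (Σy)² = 244032 − 215296 = 28736
r = 9512 / √(52320 × 28736) = 9512 / 38774.5731 ≈ 0.2453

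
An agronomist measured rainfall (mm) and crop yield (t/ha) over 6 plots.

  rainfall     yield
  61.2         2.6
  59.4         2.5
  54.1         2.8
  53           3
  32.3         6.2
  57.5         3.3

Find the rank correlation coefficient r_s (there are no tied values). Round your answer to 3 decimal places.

-0.771

Rank rainfall: 6, 5, 3, 2, 1, 4
Rank yield: 2, 1, 3, 4, 6, 5
d = rank(rainfall) − rank(yield): 4, 4, 0, -2, -5, -1; Σd² = 62
ρ = 1 − 6Σd² / [n(n²−1)] = 1 − 6×62 / (6×35) = 1 − 372/210 ≈ -0.771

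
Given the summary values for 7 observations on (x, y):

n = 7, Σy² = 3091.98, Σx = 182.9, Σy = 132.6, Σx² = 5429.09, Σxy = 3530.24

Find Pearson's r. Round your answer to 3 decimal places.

0.107

r = (nΣxy − ΣxΣy) / √[(nΣx² − (Σx)²)(nΣy² − (Σy)²)]
Numerator: 7×3530.24 − 182.9×132.6 = 459.14
Denominator: √[(38003.63 − 33452.41)(21643.86 − 17582.76)] = √[4551.22 × 4061.1] = 4299.1813
r = 459.14 / 4299.1813 ≈ 0.107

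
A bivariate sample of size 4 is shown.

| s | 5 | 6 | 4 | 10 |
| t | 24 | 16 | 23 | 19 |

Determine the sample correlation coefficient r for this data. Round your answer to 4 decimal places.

-0.4971

n = 4, Σs = 25, Σt = 82, Σs² = 177, Σt² = 1722, Σst = 498
nΣst − ΣsΣt = 1992 − 2050 = -58
nΣs² − (Σs)² = 708 − 625 = 83; nΣt² − (Σt)² = 6888 − 6724 = 164
r = -58 / √(83 × 164) = -58 / 116.6705 ≈ -0.4971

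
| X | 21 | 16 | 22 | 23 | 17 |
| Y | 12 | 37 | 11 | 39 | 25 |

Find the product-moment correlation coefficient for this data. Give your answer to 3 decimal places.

n = 5, ΣX = 99, ΣY = 124, ΣX² = 1999, ΣY² = 3780, ΣXY = 2408
nΣXY − ΣXΣY = 12040 − 12276 = -236
nΣX² − (ΣX)² = 9995 − 9801 = 194; nΣY² − (ΣY)² = 18900 − 15376 = 3524
r = -236 / √(194 × 3524) = -236 / 826.8349 ≈ -0.285

-0.285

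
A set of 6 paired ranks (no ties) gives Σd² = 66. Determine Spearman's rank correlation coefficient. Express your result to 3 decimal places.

ρ = 1 − 6Σd² / [n(n²−1)] = 1 − 6×66 / (6×35)
  = 1 − 396/210 = 1 − 1.8857 ≈ -0.886

-0.886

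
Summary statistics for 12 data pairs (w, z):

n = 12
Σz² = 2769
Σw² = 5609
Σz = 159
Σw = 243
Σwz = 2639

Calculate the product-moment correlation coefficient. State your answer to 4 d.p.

-0.8602

r = (nΣwz − ΣwΣz) / √[(nΣw² − (Σw)²)(nΣz² − (Σz)²)]
Numerator: 12×2639 − 243×159 = -6969
Denominator: √[(67308 − 59049)(33228 − 25281)] = √[8259 × 7947] = 8101.4982
r = -6969 / 8101.4982 ≈ -0.8602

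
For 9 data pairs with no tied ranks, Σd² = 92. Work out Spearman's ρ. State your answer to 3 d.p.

ρ = 1 − 6Σd² / [n(n²−1)] = 1 − 6×92 / (9×80)
  = 1 − 552/720 = 1 − 0.7667 ≈ 0.233

0.233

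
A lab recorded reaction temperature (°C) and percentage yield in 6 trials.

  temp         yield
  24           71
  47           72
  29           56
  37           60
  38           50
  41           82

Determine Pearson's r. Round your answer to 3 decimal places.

n = 6, Σx = 216, Σy = 391, Σx² = 8120, Σy² = 26185, Σxy = 14194
nΣxy − ΣxΣy = 85164 − 84456 = 708
nΣx² − (Σx)² = 48720 − 46656 = 2064; nΣy² − (Σy)² = 157110 − 152881 = 4229
r = 708 / √(2064 × 4229) = 708 / 2954.4299 ≈ 0.240

0.240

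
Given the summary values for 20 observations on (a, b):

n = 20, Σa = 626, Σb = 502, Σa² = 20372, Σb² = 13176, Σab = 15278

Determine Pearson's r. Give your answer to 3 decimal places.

-0.649

r = (nΣab − ΣaΣb) / √[(nΣa² − (Σa)²)(nΣb² − (Σb)²)]
Numerator: 20×15278 − 626×502 = -8692
Denominator: √[(407440 − 391876)(263520 − 252004)] = √[15564 × 11516] = 13387.8685
r = -8692 / 13387.8685 ≈ -0.649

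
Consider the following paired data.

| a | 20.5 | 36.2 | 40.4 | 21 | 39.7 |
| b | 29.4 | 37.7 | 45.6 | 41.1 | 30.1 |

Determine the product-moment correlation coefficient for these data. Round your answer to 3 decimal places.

n = 5, Σa = 157.8, Σb = 183.9, Σa² = 5379.94, Σb² = 6960.23, Σab = 5867.75
nΣab − ΣaΣb = 29338.75 − 29019.42 = 319.33
nΣa² − (Σa)² = 26899.7 − 24900.84 = 1998.86; nΣb² − (Σb)² = 34801.15 − 33819.21 = 981.94
r = 319.33 / √(1998.86 × 981.94) = 319.33 / 1400.9856 ≈ 0.228

0.228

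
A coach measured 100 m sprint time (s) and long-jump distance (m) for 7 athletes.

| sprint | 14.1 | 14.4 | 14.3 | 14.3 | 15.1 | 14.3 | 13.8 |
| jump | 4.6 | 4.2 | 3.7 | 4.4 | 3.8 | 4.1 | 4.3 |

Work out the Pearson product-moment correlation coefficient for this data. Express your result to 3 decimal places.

n = 7, Σx = 100.3, Σy = 29.1, Σx² = 1438.09, Σy² = 121.59, Σxy = 416.52
nΣxy − ΣxΣy = 2915.64 − 2918.73 = -3.09
nΣx² − (Σx)² = 10066.63 − 10060.09 = 6.54; nΣy² − (Σy)² = 851.13 − 846.81 = 4.32
r = -3.09 / √(6.54 × 4.32) = -3.09 / 5.3153 ≈ -0.581

-0.581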